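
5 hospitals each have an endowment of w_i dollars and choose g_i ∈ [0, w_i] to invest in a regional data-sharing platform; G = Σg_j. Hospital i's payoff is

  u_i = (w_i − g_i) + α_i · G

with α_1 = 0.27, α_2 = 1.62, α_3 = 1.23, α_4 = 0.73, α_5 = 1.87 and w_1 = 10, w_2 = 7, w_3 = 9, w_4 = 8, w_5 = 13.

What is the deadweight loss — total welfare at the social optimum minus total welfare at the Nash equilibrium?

∂u_i/∂g_i = α_i − 1, so hospital i contributes w_i if α_i > 1, else 0.
α_i > 1 for i ∈ {2, 3, 5}; NE contributions (0, 7, 9, 0, 13), G = 29.
W^NE = Σw_i − G^NE + (Σα_i)·G^NE = 47 + 4.72·29 = 183.88.
Planner: ∂(Σu_j)/∂g_i = Σα_j − 1 = 4.72 > 0, so everyone contributes w_i; G^SO = 47, W^SO = 47 + 4.72·47 = 268.84.
Deadweight loss = 84.96.

84.96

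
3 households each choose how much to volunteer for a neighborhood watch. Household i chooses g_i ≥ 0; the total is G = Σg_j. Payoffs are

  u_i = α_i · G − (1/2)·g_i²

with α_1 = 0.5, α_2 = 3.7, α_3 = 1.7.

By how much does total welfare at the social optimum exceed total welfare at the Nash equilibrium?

25.82

Household i's FOC: ∂u_i/∂g_i = α_i − g_i = 0, so g_i* = α_i.
NE contributions = (0.5, 3.7, 1.7); G = 5.9.
W^NE = (Σα)·G − ½Σα_i² = 5.9² − ½·16.83 = 26.395.
Planner sets g_i = Σα_j = 5.9 for every i, so G^SO = 3·5.9 = 17.7.
W^SO = (Σα)·G^SO − ½·3·(Σα)² = (3/2)·5.9² = 52.215.
Deadweight loss = W^SO − W^NE = 25.82.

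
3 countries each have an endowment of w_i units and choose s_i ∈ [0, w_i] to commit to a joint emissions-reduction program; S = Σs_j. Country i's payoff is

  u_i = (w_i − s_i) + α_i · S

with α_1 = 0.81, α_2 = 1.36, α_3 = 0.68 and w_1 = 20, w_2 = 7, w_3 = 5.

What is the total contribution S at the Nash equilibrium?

7

∂u_i/∂s_i = α_i − 1, so country i contributes w_i if α_i > 1, else 0.
α_i > 1 for i ∈ {2}; NE contributions (0, 7, 0), S = 7.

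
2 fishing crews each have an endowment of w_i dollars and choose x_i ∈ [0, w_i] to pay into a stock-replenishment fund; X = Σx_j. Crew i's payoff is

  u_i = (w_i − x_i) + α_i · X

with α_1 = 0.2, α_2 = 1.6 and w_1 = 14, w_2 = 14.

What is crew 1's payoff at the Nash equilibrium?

16.8

∂u_i/∂x_i = α_i − 1, so crew i contributes w_i if α_i > 1, else 0.
α_i > 1 for i ∈ {2}; NE contributions (0, 14), X = 14.
u_1 = (14 − 0) + 0.2·14 = 16.8.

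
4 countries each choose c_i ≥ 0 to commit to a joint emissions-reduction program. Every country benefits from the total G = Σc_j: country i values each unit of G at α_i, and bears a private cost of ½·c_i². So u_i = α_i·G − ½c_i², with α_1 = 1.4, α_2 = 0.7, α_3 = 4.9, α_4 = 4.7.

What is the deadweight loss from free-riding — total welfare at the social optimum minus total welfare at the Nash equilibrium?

161.165

Country i's FOC: ∂u_i/∂c_i = α_i − c_i = 0, so c_i* = α_i.
NE contributions = (1.4, 0.7, 4.9, 4.7); G = 11.7.
W^NE = (Σα)·G − ½Σα_i² = 11.7² − ½·48.55 = 112.615.
Planner sets c_i = Σα_j = 11.7 for every i, so G^SO = 4·11.7 = 46.8.
W^SO = (Σα)·G^SO − ½·4·(Σα)² = (4/2)·11.7² = 273.78.
Deadweight loss = W^SO − W^NE = 161.165.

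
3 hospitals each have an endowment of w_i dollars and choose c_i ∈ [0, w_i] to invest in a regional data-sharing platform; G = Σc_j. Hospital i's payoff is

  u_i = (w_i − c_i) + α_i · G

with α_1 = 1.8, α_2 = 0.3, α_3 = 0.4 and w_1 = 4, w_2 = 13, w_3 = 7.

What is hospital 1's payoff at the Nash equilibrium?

7.2

∂u_i/∂c_i = α_i − 1, so hospital i contributes w_i if α_i > 1, else 0.
α_i > 1 for i ∈ {1}; NE contributions (4, 0, 0), G = 4.
u_1 = (4 − 4) + 1.8·4 = 7.2.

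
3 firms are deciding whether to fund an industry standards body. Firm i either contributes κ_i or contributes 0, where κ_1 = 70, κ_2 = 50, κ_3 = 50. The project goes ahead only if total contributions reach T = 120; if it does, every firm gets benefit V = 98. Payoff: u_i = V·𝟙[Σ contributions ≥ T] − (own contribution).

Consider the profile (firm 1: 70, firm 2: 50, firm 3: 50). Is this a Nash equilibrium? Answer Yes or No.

No

Total = 170 ≥ 120: provided.
Firm 1 (pledges 70, payoff 28): dropping to 0 → total 100, payoff 0. No gain.
Firm 2 (pledges 50, payoff 48): dropping to 0 → total 120, payoff 98. Profitable deviation.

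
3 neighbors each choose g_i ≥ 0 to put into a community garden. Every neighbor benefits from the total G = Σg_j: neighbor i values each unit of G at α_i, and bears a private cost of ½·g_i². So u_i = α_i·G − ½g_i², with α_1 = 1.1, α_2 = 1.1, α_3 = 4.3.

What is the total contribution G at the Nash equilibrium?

6.5

Neighbor i's FOC: ∂u_i/∂g_i = α_i − g_i = 0, so g_i* = α_i.
NE contributions = (1.1, 1.1, 4.3); G = 6.5.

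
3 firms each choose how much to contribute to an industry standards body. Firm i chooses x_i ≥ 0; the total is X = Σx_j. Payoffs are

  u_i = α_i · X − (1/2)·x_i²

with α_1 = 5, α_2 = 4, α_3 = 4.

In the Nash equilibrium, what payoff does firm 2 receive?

44

Firm i's FOC: ∂u_i/∂x_i = α_i − x_i = 0, so x_i* = α_i.
NE contributions = (5, 4, 4); X = 13.
u_2 = α_2·X − ½·(x_2)² = 4·13 − ½·4² = 44.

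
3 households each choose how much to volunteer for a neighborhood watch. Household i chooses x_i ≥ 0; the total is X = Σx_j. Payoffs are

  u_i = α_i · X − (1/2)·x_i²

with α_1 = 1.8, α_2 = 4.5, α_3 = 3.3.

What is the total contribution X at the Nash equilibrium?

Household i's FOC: ∂u_i/∂x_i = α_i − x_i = 0, so x_i* = α_i.
NE contributions = (1.8, 4.5, 3.3); X = 9.6.

9.6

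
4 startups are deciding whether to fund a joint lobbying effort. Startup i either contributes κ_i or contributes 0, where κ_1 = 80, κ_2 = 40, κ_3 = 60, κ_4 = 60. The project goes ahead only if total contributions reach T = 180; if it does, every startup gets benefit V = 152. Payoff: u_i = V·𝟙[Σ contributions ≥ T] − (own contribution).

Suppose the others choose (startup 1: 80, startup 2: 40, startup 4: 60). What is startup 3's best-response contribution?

0

Others' total = 180 ≥ 180; contributing adds cost 60 for no extra benefit.
Best response: 0.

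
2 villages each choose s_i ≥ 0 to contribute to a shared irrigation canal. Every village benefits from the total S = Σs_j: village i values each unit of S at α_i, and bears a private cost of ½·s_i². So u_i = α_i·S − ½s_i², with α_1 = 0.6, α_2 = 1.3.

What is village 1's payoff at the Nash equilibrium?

0.96

Village i's FOC: ∂u_i/∂s_i = α_i − s_i = 0, so s_i* = α_i.
NE contributions = (0.6, 1.3); S = 1.9.
u_1 = α_1·S − ½·(s_1)² = 0.6·1.9 − ½·0.6² = 0.96.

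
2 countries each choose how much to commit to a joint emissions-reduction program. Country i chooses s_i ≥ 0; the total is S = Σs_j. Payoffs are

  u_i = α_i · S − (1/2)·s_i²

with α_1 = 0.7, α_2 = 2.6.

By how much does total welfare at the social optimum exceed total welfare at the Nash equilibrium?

Country i's FOC: ∂u_i/∂s_i = α_i − s_i = 0, so s_i* = α_i.
NE contributions = (0.7, 2.6); S = 3.3.
W^NE = (Σα)·S − ½Σα_i² = 3.3² − ½·7.25 = 7.265.
Planner sets s_i = Σα_j = 3.3 for every i, so S^SO = 2·3.3 = 6.6.
W^SO = (Σα)·S^SO − ½·2·(Σα)² = (2/2)·3.3² = 10.89.
Deadweight loss = W^SO − W^NE = 3.625.

3.625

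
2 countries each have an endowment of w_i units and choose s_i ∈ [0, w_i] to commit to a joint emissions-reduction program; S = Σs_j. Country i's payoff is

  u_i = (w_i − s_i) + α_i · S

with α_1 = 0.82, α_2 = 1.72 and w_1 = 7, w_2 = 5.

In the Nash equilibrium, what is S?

∂u_i/∂s_i = α_i − 1, so country i contributes w_i if α_i > 1, else 0.
α_i > 1 for i ∈ {2}; NE contributions (0, 5), S = 5.

5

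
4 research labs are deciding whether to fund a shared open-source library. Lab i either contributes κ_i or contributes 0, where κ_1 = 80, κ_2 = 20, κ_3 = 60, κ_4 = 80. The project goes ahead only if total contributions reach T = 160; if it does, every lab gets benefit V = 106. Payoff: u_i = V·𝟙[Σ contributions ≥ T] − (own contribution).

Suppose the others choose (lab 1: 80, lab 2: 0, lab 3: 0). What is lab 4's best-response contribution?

80

Others' total = 80. Contributing 80 brings total to 160 ≥ 160: gain V − κ_4 = 26.
Best response: 80.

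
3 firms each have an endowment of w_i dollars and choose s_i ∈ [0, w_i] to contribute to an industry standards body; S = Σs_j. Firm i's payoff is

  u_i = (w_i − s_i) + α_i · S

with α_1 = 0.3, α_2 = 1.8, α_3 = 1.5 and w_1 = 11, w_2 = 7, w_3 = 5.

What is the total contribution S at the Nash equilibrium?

∂u_i/∂s_i = α_i − 1, so firm i contributes w_i if α_i > 1, else 0.
α_i > 1 for i ∈ {2, 3}; NE contributions (0, 7, 5), S = 12.

12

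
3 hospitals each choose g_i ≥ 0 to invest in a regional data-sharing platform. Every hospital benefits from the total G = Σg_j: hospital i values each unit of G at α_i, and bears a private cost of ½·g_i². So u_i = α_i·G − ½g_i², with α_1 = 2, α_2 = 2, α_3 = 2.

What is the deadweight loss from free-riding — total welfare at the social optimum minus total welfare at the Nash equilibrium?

24

Hospital i's FOC: ∂u_i/∂g_i = α_i − g_i = 0, so g_i* = α_i.
NE contributions = (2, 2, 2); G = 6.
W^NE = (Σα)·G − ½Σα_i² = 6² − ½·12 = 30.
Planner sets g_i = Σα_j = 6 for every i, so G^SO = 3·6 = 18.
W^SO = (Σα)·G^SO − ½·3·(Σα)² = (3/2)·6² = 54.
Deadweight loss = W^SO − W^NE = 24.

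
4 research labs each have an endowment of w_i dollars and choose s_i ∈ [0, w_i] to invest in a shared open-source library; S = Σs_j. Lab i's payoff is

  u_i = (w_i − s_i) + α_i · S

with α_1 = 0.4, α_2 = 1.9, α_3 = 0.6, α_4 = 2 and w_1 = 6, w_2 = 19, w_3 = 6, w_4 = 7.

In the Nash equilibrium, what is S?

26

∂u_i/∂s_i = α_i − 1, so lab i contributes w_i if α_i > 1, else 0.
α_i > 1 for i ∈ {2, 4}; NE contributions (0, 19, 0, 7), S = 26.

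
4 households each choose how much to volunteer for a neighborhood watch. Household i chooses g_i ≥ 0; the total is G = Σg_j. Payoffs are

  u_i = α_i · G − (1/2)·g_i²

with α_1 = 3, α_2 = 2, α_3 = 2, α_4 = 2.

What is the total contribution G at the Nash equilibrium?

9

Household i's FOC: ∂u_i/∂g_i = α_i − g_i = 0, so g_i* = α_i.
NE contributions = (3, 2, 2, 2); G = 9.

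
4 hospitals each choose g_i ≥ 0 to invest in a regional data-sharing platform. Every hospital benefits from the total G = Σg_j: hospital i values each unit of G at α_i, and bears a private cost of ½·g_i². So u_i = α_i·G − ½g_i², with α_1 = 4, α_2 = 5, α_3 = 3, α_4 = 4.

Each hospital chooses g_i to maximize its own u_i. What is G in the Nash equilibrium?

Hospital i's FOC: ∂u_i/∂g_i = α_i − g_i = 0, so g_i* = α_i.
NE contributions = (4, 5, 3, 4); G = 16.

16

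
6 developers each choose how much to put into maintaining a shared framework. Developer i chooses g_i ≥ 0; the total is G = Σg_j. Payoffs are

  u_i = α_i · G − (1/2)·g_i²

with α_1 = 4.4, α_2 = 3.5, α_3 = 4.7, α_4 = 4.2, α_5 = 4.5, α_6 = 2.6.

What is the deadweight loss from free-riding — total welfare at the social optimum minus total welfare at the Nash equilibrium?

1191.595

Developer i's FOC: ∂u_i/∂g_i = α_i − g_i = 0, so g_i* = α_i.
NE contributions = (4.4, 3.5, 4.7, 4.2, 4.5, 2.6); G = 23.9.
W^NE = (Σα)·G − ½Σα_i² = 23.9² − ½·98.35 = 522.035.
Planner sets g_i = Σα_j = 23.9 for every i, so G^SO = 6·23.9 = 143.4.
W^SO = (Σα)·G^SO − ½·6·(Σα)² = (6/2)·23.9² = 1713.63.
Deadweight loss = W^SO − W^NE = 1191.595.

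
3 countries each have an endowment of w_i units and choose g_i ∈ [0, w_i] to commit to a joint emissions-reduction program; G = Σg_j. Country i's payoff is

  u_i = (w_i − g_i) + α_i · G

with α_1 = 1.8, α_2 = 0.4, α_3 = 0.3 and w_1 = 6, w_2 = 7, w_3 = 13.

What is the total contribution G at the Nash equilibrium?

∂u_i/∂g_i = α_i − 1, so country i contributes w_i if α_i > 1, else 0.
α_i > 1 for i ∈ {1}; NE contributions (6, 0, 0), G = 6.

6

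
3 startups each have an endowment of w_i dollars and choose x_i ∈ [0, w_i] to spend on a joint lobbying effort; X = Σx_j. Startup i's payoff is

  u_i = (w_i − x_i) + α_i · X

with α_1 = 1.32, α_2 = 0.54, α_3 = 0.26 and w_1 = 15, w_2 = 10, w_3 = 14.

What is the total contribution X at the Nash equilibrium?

∂u_i/∂x_i = α_i − 1, so startup i contributes w_i if α_i > 1, else 0.
α_i > 1 for i ∈ {1}; NE contributions (15, 0, 0), X = 15.

15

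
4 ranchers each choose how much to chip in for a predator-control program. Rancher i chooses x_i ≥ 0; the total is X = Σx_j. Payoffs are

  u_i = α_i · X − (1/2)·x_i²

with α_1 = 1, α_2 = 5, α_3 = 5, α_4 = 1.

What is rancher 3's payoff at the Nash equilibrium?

Rancher i's FOC: ∂u_i/∂x_i = α_i − x_i = 0, so x_i* = α_i.
NE contributions = (1, 5, 5, 1); X = 12.
u_3 = α_3·X − ½·(x_3)² = 5·12 − ½·5² = 47.5.

47.5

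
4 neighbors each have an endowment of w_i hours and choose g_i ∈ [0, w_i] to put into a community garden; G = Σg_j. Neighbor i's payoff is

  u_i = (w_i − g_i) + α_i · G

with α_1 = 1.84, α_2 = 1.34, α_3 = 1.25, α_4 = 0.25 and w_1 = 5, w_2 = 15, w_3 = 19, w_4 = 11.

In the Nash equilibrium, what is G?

∂u_i/∂g_i = α_i − 1, so neighbor i contributes w_i if α_i > 1, else 0.
α_i > 1 for i ∈ {1, 2, 3}; NE contributions (5, 15, 19, 0), G = 39.

39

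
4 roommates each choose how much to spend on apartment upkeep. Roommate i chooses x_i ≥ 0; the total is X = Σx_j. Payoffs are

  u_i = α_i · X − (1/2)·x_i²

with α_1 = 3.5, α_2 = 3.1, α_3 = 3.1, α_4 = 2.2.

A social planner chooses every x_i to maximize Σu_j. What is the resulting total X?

47.6

Planner FOC: ∂(Σu_j)/∂x_i = (Σα_j) − x_i = 0, so x_i^SO = Σα_j = 11.9 for every i; X^SO = 47.6.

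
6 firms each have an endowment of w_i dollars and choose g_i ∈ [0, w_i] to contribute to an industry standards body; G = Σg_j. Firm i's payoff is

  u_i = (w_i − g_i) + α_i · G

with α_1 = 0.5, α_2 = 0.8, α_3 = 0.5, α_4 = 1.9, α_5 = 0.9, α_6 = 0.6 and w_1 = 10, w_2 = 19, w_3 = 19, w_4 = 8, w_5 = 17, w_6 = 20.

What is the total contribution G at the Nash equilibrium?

∂u_i/∂g_i = α_i − 1, so firm i contributes w_i if α_i > 1, else 0.
α_i > 1 for i ∈ {4}; NE contributions (0, 0, 0, 8, 0, 0), G = 8.

8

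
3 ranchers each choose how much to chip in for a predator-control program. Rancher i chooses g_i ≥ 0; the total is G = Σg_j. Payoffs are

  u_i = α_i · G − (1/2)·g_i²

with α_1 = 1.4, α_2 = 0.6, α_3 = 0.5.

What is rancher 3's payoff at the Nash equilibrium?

1.125

Rancher i's FOC: ∂u_i/∂g_i = α_i − g_i = 0, so g_i* = α_i.
NE contributions = (1.4, 0.6, 0.5); G = 2.5.
u_3 = α_3·G − ½·(g_3)² = 0.5·2.5 − ½·0.5² = 1.125.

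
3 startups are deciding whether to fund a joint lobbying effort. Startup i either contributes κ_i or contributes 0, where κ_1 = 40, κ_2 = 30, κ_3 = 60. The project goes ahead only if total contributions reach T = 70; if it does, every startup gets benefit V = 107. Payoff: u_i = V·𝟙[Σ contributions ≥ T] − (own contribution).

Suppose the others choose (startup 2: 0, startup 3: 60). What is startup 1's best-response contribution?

40

Others' total = 60. Contributing 40 brings total to 100 ≥ 70: gain V − κ_1 = 67.
Best response: 40.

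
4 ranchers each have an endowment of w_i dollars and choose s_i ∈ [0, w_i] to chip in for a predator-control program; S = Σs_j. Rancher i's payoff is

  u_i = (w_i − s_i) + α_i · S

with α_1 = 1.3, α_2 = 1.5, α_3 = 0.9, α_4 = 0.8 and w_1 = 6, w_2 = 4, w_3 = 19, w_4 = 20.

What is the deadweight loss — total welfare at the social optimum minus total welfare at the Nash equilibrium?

∂u_i/∂s_i = α_i − 1, so rancher i contributes w_i if α_i > 1, else 0.
α_i > 1 for i ∈ {1, 2}; NE contributions (6, 4, 0, 0), S = 10.
W^NE = Σw_i − S^NE + (Σα_i)·S^NE = 49 + 3.5·10 = 84.
Planner: ∂(Σu_j)/∂s_i = Σα_j − 1 = 3.5 > 0, so everyone contributes w_i; S^SO = 49, W^SO = 49 + 3.5·49 = 220.5.
Deadweight loss = 136.5.

136.5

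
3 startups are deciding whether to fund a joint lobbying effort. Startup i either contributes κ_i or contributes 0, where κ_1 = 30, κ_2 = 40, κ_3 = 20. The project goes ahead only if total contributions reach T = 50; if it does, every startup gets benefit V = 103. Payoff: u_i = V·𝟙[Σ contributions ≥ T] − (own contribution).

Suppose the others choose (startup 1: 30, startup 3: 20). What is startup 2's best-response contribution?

Others' total = 50 ≥ 50; contributing adds cost 40 for no extra benefit.
Best response: 0.

0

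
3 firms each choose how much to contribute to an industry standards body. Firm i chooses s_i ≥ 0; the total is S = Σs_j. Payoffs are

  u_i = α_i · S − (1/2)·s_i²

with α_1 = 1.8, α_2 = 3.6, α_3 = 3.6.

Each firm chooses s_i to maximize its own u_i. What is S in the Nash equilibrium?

9

Firm i's FOC: ∂u_i/∂s_i = α_i − s_i = 0, so s_i* = α_i.
NE contributions = (1.8, 3.6, 3.6); S = 9.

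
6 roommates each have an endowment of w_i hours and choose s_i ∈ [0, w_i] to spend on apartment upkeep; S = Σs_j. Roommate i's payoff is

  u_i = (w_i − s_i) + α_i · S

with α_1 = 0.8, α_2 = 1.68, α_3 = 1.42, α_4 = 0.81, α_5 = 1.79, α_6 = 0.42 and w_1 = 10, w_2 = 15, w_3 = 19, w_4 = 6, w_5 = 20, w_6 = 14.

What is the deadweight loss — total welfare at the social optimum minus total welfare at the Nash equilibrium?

∂u_i/∂s_i = α_i − 1, so roommate i contributes w_i if α_i > 1, else 0.
α_i > 1 for i ∈ {2, 3, 5}; NE contributions (0, 15, 19, 0, 20, 0), S = 54.
W^NE = Σw_i − S^NE + (Σα_i)·S^NE = 84 + 5.92·54 = 403.68.
Planner: ∂(Σu_j)/∂s_i = Σα_j − 1 = 5.92 > 0, so everyone contributes w_i; S^SO = 84, W^SO = 84 + 5.92·84 = 581.28.
Deadweight loss = 177.6.

177.6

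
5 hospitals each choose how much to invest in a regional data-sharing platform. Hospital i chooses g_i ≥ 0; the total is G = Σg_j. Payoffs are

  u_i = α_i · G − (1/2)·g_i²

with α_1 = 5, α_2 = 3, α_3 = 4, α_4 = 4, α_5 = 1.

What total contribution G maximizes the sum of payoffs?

Planner FOC: ∂(Σu_j)/∂g_i = (Σα_j) − g_i = 0, so g_i^SO = Σα_j = 17 for every i; G^SO = 85.

85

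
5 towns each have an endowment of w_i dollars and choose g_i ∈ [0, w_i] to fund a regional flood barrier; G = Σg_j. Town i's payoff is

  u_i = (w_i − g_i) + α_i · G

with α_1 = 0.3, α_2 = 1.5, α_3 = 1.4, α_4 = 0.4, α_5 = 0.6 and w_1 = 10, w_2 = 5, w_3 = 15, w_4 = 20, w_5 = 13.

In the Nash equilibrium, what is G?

∂u_i/∂g_i = α_i − 1, so town i contributes w_i if α_i > 1, else 0.
α_i > 1 for i ∈ {2, 3}; NE contributions (0, 5, 15, 0, 0), G = 20.

20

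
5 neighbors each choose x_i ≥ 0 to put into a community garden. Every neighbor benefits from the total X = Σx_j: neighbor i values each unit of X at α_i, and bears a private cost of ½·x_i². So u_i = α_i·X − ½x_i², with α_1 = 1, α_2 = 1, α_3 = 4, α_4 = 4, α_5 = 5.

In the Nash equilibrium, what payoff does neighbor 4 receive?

Neighbor i's FOC: ∂u_i/∂x_i = α_i − x_i = 0, so x_i* = α_i.
NE contributions = (1, 1, 4, 4, 5); X = 15.
u_4 = α_4·X − ½·(x_4)² = 4·15 − ½·4² = 52.

52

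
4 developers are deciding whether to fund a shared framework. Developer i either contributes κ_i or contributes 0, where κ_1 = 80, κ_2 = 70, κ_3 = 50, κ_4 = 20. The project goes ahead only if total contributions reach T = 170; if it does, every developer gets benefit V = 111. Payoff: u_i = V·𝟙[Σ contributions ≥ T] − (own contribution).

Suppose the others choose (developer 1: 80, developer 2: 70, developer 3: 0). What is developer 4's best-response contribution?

20

Others' total = 150. Contributing 20 brings total to 170 ≥ 170: gain V − κ_4 = 91.
Best response: 20.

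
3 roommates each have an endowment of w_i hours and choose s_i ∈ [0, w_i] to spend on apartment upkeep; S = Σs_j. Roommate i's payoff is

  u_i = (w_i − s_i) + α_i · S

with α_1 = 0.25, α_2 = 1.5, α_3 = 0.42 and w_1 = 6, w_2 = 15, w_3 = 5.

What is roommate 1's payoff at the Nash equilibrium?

∂u_i/∂s_i = α_i − 1, so roommate i contributes w_i if α_i > 1, else 0.
α_i > 1 for i ∈ {2}; NE contributions (0, 15, 0), S = 15.
u_1 = (6 − 0) + 0.25·15 = 9.75.

9.75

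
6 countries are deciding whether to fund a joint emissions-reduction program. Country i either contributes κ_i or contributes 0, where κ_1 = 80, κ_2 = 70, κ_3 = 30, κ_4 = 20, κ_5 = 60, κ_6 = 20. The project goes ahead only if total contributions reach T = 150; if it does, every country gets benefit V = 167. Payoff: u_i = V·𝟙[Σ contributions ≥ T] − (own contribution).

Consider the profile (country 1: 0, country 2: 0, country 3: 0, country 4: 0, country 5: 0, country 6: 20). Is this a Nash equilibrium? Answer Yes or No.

No

Total = 20 < 150: not provided.
Country 1 (pledges 0, payoff 0): pledging 80 → total 100, payoff -80. No gain.
Country 2 (pledges 0, payoff 0): pledging 70 → total 90, payoff -70. No gain.
Country 3 (pledges 0, payoff 0): pledging 30 → total 50, payoff -30. No gain.
Country 4 (pledges 0, payoff 0): pledging 20 → total 40, payoff -20. No gain.
Country 5 (pledges 0, payoff 0): pledging 60 → total 80, payoff -60. No gain.
Country 6 (pledges 20, payoff -20): dropping to 0 → total 0, payoff 0. Profitable deviation.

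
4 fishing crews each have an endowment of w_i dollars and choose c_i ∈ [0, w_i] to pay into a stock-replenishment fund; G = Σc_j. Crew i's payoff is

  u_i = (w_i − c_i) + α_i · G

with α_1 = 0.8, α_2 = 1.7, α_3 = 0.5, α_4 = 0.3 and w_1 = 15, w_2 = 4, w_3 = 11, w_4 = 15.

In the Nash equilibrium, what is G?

4

∂u_i/∂c_i = α_i − 1, so crew i contributes w_i if α_i > 1, else 0.
α_i > 1 for i ∈ {2}; NE contributions (0, 4, 0, 0), G = 4.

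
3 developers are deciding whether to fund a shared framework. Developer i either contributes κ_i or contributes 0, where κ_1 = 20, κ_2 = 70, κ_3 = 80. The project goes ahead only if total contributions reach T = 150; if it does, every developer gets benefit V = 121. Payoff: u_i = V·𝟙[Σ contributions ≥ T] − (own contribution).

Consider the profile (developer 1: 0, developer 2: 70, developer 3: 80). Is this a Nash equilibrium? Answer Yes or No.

Total = 150 ≥ 150: provided.
Developer 1 (pledges 0, payoff 121): pledging 20 → total 170, payoff 101. No gain.
Developer 2 (pledges 70, payoff 51): dropping to 0 → total 80, payoff 0. No gain.
Developer 3 (pledges 80, payoff 41): dropping to 0 → total 70, payoff 0. No gain.

Yes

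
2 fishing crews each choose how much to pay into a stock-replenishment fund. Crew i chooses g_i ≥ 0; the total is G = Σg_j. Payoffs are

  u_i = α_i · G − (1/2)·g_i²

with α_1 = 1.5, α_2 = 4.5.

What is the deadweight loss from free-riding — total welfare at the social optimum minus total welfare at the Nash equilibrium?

Crew i's FOC: ∂u_i/∂g_i = α_i − g_i = 0, so g_i* = α_i.
NE contributions = (1.5, 4.5); G = 6.
W^NE = (Σα)·G − ½Σα_i² = 6² − ½·22.5 = 24.75.
Planner sets g_i = Σα_j = 6 for every i, so G^SO = 2·6 = 12.
W^SO = (Σα)·G^SO − ½·2·(Σα)² = (2/2)·6² = 36.
Deadweight loss = W^SO − W^NE = 11.25.

11.25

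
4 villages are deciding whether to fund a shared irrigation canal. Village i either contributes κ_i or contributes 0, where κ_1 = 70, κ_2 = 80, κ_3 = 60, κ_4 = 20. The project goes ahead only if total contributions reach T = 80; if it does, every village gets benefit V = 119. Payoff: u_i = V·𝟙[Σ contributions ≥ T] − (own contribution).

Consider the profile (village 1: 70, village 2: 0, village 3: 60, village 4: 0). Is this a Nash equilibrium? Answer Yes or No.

Yes

Total = 130 ≥ 80: provided.
Village 1 (pledges 70, payoff 49): dropping to 0 → total 60, payoff 0. No gain.
Village 2 (pledges 0, payoff 119): pledging 80 → total 210, payoff 39. No gain.
Village 3 (pledges 60, payoff 59): dropping to 0 → total 70, payoff 0. No gain.
Village 4 (pledges 0, payoff 119): pledging 20 → total 150, payoff 99. No gain.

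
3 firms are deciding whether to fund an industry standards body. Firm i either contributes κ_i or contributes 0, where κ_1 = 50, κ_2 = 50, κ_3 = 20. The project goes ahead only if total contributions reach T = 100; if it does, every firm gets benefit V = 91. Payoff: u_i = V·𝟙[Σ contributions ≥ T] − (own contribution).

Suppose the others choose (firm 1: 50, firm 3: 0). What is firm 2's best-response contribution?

Others' total = 50. Contributing 50 brings total to 100 ≥ 100: gain V − κ_2 = 41.
Best response: 50.

50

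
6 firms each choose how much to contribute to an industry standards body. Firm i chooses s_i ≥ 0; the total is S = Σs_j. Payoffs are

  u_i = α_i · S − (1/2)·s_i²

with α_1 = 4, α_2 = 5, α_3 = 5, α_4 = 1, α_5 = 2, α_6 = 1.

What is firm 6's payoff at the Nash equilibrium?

17.5

Firm i's FOC: ∂u_i/∂s_i = α_i − s_i = 0, so s_i* = α_i.
NE contributions = (4, 5, 5, 1, 2, 1); S = 18.
u_6 = α_6·S − ½·(s_6)² = 1·18 − ½·1² = 17.5.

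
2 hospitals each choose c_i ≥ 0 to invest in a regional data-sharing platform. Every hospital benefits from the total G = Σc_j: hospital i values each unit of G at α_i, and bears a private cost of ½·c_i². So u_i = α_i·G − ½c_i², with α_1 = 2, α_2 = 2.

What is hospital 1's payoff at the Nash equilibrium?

6

Hospital i's FOC: ∂u_i/∂c_i = α_i − c_i = 0, so c_i* = α_i.
NE contributions = (2, 2); G = 4.
u_1 = α_1·G − ½·(c_1)² = 2·4 − ½·2² = 6.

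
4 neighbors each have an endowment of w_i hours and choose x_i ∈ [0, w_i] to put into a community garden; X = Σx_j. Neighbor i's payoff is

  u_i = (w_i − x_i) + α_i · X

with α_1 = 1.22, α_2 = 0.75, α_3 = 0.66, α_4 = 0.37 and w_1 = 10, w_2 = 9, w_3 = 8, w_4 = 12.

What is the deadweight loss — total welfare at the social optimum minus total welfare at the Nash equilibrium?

∂u_i/∂x_i = α_i − 1, so neighbor i contributes w_i if α_i > 1, else 0.
α_i > 1 for i ∈ {1}; NE contributions (10, 0, 0, 0), X = 10.
W^NE = Σw_i − X^NE + (Σα_i)·X^NE = 39 + 2·10 = 59.
Planner: ∂(Σu_j)/∂x_i = Σα_j − 1 = 2 > 0, so everyone contributes w_i; X^SO = 39, W^SO = 39 + 2·39 = 117.
Deadweight loss = 58.

58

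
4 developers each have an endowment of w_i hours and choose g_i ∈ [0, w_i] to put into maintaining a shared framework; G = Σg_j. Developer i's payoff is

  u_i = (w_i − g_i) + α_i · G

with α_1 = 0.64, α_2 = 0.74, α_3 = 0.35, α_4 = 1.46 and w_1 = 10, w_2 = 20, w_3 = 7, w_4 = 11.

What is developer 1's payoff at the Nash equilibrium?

∂u_i/∂g_i = α_i − 1, so developer i contributes w_i if α_i > 1, else 0.
α_i > 1 for i ∈ {4}; NE contributions (0, 0, 0, 11), G = 11.
u_1 = (10 − 0) + 0.64·11 = 17.04.

17.04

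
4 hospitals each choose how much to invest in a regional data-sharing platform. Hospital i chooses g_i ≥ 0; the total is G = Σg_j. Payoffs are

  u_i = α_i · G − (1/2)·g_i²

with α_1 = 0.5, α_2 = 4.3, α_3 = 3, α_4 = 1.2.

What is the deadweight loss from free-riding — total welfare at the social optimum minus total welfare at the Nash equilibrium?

Hospital i's FOC: ∂u_i/∂g_i = α_i − g_i = 0, so g_i* = α_i.
NE contributions = (0.5, 4.3, 3, 1.2); G = 9.
W^NE = (Σα)·G − ½Σα_i² = 9² − ½·29.18 = 66.41.
Planner sets g_i = Σα_j = 9 for every i, so G^SO = 4·9 = 36.
W^SO = (Σα)·G^SO − ½·4·(Σα)² = (4/2)·9² = 162.
Deadweight loss = W^SO − W^NE = 95.59.

95.59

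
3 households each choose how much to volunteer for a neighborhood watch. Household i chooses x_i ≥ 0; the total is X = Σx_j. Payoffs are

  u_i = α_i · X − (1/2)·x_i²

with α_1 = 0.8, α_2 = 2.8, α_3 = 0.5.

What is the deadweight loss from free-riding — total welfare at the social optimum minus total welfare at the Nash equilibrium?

12.77

Household i's FOC: ∂u_i/∂x_i = α_i − x_i = 0, so x_i* = α_i.
NE contributions = (0.8, 2.8, 0.5); X = 4.1.
W^NE = (Σα)·X − ½Σα_i² = 4.1² − ½·8.73 = 12.445.
Planner sets x_i = Σα_j = 4.1 for every i, so X^SO = 3·4.1 = 12.3.
W^SO = (Σα)·X^SO − ½·3·(Σα)² = (3/2)·4.1² = 25.215.
Deadweight loss = W^SO − W^NE = 12.77.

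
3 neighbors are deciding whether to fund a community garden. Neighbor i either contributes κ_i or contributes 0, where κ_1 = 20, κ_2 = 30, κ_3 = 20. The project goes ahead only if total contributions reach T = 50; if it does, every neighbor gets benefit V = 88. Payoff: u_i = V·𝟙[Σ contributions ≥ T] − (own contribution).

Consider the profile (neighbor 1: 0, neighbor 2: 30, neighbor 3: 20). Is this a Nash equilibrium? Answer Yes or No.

Yes

Total = 50 ≥ 50: provided.
Neighbor 1 (pledges 0, payoff 88): pledging 20 → total 70, payoff 68. No gain.
Neighbor 2 (pledges 30, payoff 58): dropping to 0 → total 20, payoff 0. No gain.
Neighbor 3 (pledges 20, payoff 68): dropping to 0 → total 30, payoff 0. No gain.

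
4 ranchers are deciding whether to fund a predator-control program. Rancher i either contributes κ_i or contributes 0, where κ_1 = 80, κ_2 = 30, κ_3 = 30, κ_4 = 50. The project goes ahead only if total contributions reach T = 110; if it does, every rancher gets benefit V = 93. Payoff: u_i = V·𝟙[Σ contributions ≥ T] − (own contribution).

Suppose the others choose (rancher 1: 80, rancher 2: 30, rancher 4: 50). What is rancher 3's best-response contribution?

Others' total = 160 ≥ 110; contributing adds cost 30 for no extra benefit.
Best response: 0.

0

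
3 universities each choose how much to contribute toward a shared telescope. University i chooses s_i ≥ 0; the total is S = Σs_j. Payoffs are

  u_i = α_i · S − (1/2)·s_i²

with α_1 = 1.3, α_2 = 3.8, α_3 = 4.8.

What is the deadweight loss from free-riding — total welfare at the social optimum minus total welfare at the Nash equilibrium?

University i's FOC: ∂u_i/∂s_i = α_i − s_i = 0, so s_i* = α_i.
NE contributions = (1.3, 3.8, 4.8); S = 9.9.
W^NE = (Σα)·S − ½Σα_i² = 9.9² − ½·39.17 = 78.425.
Planner sets s_i = Σα_j = 9.9 for every i, so S^SO = 3·9.9 = 29.7.
W^SO = (Σα)·S^SO − ½·3·(Σα)² = (3/2)·9.9² = 147.015.
Deadweight loss = W^SO − W^NE = 68.59.

68.59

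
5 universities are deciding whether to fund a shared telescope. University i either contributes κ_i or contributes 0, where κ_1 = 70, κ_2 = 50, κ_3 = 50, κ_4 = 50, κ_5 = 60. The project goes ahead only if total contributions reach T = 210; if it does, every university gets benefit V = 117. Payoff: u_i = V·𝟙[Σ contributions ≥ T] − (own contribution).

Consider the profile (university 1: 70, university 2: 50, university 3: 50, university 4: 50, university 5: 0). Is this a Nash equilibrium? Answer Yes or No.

Total = 220 ≥ 210: provided.
University 1 (pledges 70, payoff 47): dropping to 0 → total 150, payoff 0. No gain.
University 2 (pledges 50, payoff 67): dropping to 0 → total 170, payoff 0. No gain.
University 3 (pledges 50, payoff 67): dropping to 0 → total 170, payoff 0. No gain.
University 4 (pledges 50, payoff 67): dropping to 0 → total 170, payoff 0. No gain.
University 5 (pledges 0, payoff 117): pledging 60 → total 280, payoff 57. No gain.

Yes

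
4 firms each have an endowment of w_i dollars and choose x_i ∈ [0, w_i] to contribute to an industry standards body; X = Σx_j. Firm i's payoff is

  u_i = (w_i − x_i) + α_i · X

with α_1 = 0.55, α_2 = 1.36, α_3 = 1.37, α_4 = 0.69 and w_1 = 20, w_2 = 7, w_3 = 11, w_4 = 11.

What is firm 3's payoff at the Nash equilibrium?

∂u_i/∂x_i = α_i − 1, so firm i contributes w_i if α_i > 1, else 0.
α_i > 1 for i ∈ {2, 3}; NE contributions (0, 7, 11, 0), X = 18.
u_3 = (11 − 11) + 1.37·18 = 24.66.

24.66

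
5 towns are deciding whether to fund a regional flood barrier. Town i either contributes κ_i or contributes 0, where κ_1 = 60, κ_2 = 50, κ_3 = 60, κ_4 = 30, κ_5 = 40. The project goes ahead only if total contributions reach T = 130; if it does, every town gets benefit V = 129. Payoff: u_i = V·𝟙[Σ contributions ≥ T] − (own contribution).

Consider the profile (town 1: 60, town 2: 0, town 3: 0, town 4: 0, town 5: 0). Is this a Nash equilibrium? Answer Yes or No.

No

Total = 60 < 130: not provided.
Town 1 (pledges 60, payoff -60): dropping to 0 → total 0, payoff 0. Profitable deviation.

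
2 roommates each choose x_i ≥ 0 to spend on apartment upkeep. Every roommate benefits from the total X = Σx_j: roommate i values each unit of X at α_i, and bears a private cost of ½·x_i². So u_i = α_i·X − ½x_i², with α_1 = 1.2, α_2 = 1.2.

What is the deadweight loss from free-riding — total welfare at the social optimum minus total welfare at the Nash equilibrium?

Roommate i's FOC: ∂u_i/∂x_i = α_i − x_i = 0, so x_i* = α_i.
NE contributions = (1.2, 1.2); X = 2.4.
W^NE = (Σα)·X − ½Σα_i² = 2.4² − ½·2.88 = 4.32.
Planner sets x_i = Σα_j = 2.4 for every i, so X^SO = 2·2.4 = 4.8.
W^SO = (Σα)·X^SO − ½·2·(Σα)² = (2/2)·2.4² = 5.76.
Deadweight loss = W^SO − W^NE = 1.44.

1.44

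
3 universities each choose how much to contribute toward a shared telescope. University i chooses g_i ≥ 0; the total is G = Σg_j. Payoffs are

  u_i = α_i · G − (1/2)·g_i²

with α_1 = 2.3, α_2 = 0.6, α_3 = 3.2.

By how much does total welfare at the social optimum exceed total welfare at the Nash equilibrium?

26.55

University i's FOC: ∂u_i/∂g_i = α_i − g_i = 0, so g_i* = α_i.
NE contributions = (2.3, 0.6, 3.2); G = 6.1.
W^NE = (Σα)·G − ½Σα_i² = 6.1² − ½·15.89 = 29.265.
Planner sets g_i = Σα_j = 6.1 for every i, so G^SO = 3·6.1 = 18.3.
W^SO = (Σα)·G^SO − ½·3·(Σα)² = (3/2)·6.1² = 55.815.
Deadweight loss = W^SO − W^NE = 26.55.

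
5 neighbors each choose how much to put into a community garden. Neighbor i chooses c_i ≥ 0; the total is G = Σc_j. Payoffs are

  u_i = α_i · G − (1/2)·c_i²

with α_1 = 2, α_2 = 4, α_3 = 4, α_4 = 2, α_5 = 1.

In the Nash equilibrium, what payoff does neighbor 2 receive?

44

Neighbor i's FOC: ∂u_i/∂c_i = α_i − c_i = 0, so c_i* = α_i.
NE contributions = (2, 4, 4, 2, 1); G = 13.
u_2 = α_2·G − ½·(c_2)² = 4·13 − ½·4² = 44.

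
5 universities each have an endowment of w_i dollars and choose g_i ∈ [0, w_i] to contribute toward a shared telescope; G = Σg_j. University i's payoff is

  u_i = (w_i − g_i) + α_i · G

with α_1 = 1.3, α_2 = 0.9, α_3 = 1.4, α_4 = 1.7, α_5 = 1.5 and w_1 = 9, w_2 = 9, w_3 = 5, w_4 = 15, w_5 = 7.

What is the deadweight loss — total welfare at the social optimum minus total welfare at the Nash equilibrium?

∂u_i/∂g_i = α_i − 1, so university i contributes w_i if α_i > 1, else 0.
α_i > 1 for i ∈ {1, 3, 4, 5}; NE contributions (9, 0, 5, 15, 7), G = 36.
W^NE = Σw_i − G^NE + (Σα_i)·G^NE = 45 + 5.8·36 = 253.8.
Planner: ∂(Σu_j)/∂g_i = Σα_j − 1 = 5.8 > 0, so everyone contributes w_i; G^SO = 45, W^SO = 45 + 5.8·45 = 306.
Deadweight loss = 52.2.

52.2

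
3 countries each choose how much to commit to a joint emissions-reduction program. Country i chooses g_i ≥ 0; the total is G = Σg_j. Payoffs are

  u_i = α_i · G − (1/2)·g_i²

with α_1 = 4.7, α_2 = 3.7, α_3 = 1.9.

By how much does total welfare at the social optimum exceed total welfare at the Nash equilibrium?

72.74

Country i's FOC: ∂u_i/∂g_i = α_i − g_i = 0, so g_i* = α_i.
NE contributions = (4.7, 3.7, 1.9); G = 10.3.
W^NE = (Σα)·G − ½Σα_i² = 10.3² − ½·39.39 = 86.395.
Planner sets g_i = Σα_j = 10.3 for every i, so G^SO = 3·10.3 = 30.9.
W^SO = (Σα)·G^SO − ½·3·(Σα)² = (3/2)·10.3² = 159.135.
Deadweight loss = W^SO − W^NE = 72.74.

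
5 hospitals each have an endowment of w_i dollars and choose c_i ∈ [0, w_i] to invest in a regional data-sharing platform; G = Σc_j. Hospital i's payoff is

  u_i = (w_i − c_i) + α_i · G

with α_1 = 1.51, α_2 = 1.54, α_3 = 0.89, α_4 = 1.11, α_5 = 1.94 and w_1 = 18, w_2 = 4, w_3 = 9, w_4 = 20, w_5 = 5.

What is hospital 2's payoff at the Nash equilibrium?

72.38

∂u_i/∂c_i = α_i − 1, so hospital i contributes w_i if α_i > 1, else 0.
α_i > 1 for i ∈ {1, 2, 4, 5}; NE contributions (18, 4, 0, 20, 5), G = 47.
u_2 = (4 − 4) + 1.54·47 = 72.38.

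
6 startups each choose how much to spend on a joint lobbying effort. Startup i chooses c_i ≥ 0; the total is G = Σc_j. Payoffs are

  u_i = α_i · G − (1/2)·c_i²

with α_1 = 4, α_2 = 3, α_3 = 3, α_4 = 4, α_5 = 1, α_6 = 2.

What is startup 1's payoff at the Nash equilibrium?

Startup i's FOC: ∂u_i/∂c_i = α_i − c_i = 0, so c_i* = α_i.
NE contributions = (4, 3, 3, 4, 1, 2); G = 17.
u_1 = α_1·G − ½·(c_1)² = 4·17 − ½·4² = 60.

60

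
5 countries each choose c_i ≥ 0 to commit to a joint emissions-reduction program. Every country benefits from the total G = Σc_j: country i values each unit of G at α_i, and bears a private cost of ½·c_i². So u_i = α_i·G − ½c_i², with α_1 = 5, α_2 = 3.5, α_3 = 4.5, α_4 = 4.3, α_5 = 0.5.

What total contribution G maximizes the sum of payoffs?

89

Planner FOC: ∂(Σu_j)/∂c_i = (Σα_j) − c_i = 0, so c_i^SO = Σα_j = 17.8 for every i; G^SO = 89.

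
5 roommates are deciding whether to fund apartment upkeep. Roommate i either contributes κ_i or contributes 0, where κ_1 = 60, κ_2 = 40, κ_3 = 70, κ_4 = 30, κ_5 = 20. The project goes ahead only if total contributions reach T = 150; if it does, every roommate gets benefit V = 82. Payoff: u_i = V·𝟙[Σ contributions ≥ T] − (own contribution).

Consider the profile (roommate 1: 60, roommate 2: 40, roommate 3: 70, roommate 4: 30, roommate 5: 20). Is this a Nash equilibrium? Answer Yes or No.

No

Total = 220 ≥ 150: provided.
Roommate 1 (pledges 60, payoff 22): dropping to 0 → total 160, payoff 82. Profitable deviation.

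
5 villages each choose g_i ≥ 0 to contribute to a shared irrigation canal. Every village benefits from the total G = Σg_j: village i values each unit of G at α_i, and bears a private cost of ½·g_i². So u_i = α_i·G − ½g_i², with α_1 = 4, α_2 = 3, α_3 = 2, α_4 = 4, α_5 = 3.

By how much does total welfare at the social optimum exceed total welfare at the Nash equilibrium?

411

Village i's FOC: ∂u_i/∂g_i = α_i − g_i = 0, so g_i* = α_i.
NE contributions = (4, 3, 2, 4, 3); G = 16.
W^NE = (Σα)·G − ½Σα_i² = 16² − ½·54 = 229.
Planner sets g_i = Σα_j = 16 for every i, so G^SO = 5·16 = 80.
W^SO = (Σα)·G^SO − ½·5·(Σα)² = (5/2)·16² = 640.
Deadweight loss = W^SO − W^NE = 411.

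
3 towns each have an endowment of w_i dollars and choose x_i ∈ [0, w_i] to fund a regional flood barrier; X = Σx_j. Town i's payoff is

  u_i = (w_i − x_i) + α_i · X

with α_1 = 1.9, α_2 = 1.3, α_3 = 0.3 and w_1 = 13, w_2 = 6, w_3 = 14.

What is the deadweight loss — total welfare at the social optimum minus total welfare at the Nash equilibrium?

∂u_i/∂x_i = α_i − 1, so town i contributes w_i if α_i > 1, else 0.
α_i > 1 for i ∈ {1, 2}; NE contributions (13, 6, 0), X = 19.
W^NE = Σw_i − X^NE + (Σα_i)·X^NE = 33 + 2.5·19 = 80.5.
Planner: ∂(Σu_j)/∂x_i = Σα_j − 1 = 2.5 > 0, so everyone contributes w_i; X^SO = 33, W^SO = 33 + 2.5·33 = 115.5.
Deadweight loss = 35.

35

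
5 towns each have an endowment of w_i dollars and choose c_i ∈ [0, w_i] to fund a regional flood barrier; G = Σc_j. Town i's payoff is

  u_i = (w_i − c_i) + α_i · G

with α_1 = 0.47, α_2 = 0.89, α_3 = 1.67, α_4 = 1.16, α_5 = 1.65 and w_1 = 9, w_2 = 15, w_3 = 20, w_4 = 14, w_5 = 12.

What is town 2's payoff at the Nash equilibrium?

55.94

∂u_i/∂c_i = α_i − 1, so town i contributes w_i if α_i > 1, else 0.
α_i > 1 for i ∈ {3, 4, 5}; NE contributions (0, 0, 20, 14, 12), G = 46.
u_2 = (15 − 0) + 0.89·46 = 55.94.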